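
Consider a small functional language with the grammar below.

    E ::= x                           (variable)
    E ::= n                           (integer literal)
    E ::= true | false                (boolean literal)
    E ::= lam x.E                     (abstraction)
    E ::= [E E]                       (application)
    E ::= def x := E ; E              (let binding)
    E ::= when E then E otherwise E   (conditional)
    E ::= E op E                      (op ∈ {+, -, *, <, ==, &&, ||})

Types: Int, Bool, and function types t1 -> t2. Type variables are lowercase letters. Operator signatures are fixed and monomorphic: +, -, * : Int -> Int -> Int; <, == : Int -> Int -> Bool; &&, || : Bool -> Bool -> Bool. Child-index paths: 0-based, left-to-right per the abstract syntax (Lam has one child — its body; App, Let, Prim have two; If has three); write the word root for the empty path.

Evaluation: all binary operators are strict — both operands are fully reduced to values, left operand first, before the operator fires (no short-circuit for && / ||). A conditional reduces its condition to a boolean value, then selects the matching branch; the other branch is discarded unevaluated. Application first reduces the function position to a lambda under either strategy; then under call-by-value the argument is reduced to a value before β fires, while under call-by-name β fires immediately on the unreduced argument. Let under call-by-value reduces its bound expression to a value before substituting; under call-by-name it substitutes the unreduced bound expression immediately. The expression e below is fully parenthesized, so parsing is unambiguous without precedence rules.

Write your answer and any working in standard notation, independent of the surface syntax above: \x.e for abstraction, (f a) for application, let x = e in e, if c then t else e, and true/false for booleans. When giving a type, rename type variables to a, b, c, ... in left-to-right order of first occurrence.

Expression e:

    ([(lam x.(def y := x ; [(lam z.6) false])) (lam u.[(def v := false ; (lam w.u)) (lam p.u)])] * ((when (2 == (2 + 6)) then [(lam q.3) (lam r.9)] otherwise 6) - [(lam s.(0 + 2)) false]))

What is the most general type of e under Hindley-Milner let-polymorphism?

Trace:
x : a
let y : a
\z._ : b -> Int
  unify b -> Int ~ Bool -> c
  unify b ~ Bool
  unify Int ~ c
_ _ : Int
\x._ : a -> Int
let v : Bool
u : d
\w._ : e -> d
u : d
\p._ : f -> d
  unify e -> d ~ (f -> d) -> g
  unify e ~ f -> d
  unify d ~ g
_ _ : g
\u._ : g -> g
  unify a -> Int ~ (g -> g) -> h
  unify a ~ g -> g
  unify Int ~ h
_ _ : Int
  unify Int ~ Int
  unify Int ~ Int
  unify Int ~ Int
  unify Int ~ Int
  unify Int ~ Int
  unify Bool ~ Bool
\q._ : i -> Int
\r._ : j -> Int
  unify i -> Int ~ (j -> Int) -> k
  unify i ~ j -> Int
  unify Int ~ k
_ _ : Int
  unify Int ~ Int
  unify Int ~ Int
  unify Int ~ Int
  unify Int ~ Int
\s._ : l -> Int
  unify l -> Int ~ Bool -> m
  unify l ~ Bool
  unify Int ~ m
_ _ : Int
  unify Int ~ Int
  unify Int ~ Int

Answer: Int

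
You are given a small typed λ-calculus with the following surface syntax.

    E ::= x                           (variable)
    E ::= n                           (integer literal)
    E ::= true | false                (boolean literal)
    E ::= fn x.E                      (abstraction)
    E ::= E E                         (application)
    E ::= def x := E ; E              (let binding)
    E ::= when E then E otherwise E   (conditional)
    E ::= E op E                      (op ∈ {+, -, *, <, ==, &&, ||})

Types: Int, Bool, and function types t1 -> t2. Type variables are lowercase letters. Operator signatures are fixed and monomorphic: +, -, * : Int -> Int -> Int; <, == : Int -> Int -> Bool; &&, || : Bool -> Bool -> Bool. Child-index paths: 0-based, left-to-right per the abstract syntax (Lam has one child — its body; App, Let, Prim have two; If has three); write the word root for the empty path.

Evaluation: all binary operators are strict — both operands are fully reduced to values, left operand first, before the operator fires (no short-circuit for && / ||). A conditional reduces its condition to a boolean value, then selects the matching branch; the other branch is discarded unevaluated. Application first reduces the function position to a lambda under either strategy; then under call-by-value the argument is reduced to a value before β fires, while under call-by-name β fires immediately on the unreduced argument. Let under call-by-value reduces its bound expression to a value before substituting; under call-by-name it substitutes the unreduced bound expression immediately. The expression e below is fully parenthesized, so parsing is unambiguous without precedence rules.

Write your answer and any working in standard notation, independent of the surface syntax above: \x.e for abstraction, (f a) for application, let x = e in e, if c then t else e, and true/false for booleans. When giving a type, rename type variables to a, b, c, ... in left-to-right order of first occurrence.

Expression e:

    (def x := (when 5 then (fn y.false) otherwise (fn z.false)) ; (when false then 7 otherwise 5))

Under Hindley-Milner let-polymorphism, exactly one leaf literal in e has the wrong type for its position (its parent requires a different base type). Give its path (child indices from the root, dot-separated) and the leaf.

Derivation:
  unify Int ~ Bool
  FAIL: mismatch Int ~ Bool

Answer: 0.0 : 5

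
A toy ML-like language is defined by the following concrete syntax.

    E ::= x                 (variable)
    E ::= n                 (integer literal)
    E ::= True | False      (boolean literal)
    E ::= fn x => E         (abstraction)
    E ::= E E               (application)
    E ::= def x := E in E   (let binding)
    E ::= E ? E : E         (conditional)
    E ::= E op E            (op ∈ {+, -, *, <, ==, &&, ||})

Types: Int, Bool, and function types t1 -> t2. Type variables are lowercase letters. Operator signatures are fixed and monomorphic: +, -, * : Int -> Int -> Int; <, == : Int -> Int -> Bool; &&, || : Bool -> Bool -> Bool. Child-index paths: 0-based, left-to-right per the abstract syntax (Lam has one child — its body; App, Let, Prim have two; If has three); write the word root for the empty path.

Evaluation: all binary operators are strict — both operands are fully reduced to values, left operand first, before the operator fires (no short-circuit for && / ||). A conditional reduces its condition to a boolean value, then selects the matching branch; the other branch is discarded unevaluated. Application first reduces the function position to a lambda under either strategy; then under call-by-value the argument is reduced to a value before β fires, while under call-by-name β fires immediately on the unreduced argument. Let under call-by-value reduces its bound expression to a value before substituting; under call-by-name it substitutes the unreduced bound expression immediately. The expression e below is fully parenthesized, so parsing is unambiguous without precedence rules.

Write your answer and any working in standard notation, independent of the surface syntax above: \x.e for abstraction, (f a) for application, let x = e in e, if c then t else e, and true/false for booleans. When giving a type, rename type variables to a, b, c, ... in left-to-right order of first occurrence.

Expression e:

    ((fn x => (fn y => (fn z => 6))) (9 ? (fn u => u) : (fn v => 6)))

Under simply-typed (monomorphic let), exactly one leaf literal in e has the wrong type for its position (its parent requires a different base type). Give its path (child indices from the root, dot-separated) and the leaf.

Working:
\z._ : c -> Int
\y._ : b -> c -> Int
\x._ : a -> b -> c -> Int
  unify Int ~ Bool
  FAIL: mismatch Int ~ Bool

Answer: 1.0 : 9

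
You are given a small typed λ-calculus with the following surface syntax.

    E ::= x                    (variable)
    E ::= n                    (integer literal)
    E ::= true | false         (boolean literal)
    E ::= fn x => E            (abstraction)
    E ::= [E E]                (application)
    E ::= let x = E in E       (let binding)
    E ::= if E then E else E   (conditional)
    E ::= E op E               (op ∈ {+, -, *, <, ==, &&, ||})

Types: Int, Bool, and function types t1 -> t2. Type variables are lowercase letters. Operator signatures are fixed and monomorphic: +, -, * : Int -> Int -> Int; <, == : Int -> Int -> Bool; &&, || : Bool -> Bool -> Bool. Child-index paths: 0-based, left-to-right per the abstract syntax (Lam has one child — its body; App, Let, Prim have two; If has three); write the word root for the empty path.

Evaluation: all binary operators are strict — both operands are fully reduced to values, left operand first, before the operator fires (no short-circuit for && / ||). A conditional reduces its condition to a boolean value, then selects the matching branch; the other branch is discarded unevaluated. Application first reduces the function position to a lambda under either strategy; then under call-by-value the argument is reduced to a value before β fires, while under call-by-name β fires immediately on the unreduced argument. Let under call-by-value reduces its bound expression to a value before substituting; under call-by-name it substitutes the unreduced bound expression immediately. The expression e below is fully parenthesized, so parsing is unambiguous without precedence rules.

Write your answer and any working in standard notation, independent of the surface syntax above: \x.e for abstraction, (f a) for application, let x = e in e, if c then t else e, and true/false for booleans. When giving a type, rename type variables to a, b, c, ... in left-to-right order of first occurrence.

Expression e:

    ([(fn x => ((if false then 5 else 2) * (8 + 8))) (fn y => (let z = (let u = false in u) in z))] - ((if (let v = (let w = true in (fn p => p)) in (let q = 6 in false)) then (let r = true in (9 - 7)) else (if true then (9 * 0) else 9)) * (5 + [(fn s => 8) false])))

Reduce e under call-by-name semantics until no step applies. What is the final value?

Answer: 32

Working:
step 0: (((\x.((if false then 5 else 2) * (8 + 8))) (\y.(let z = (let u = false in u) in z))) - ((if (let v = (let w = true in (\p.p)) in (let q = 6 in false)) then (let r = true in (9 - 7)) else (if true then (9 * 0) else 9)) * (5 + ((\s.8) false))))
step 1: [beta@0] (((if false then 5 else 2) * (8 + 8)) - ((if (let v = (let w = true in (\p.p)) in (let q = 6 in false)) then (let r = true in (9 - 7)) else (if true then (9 * 0) else 9)) * (5 + ((\s.8) false))))
step 2: [if@0.0] ((2 * (8 + 8)) - ((if (let v = (let w = true in (\p.p)) in (let q = 6 in false)) then (let r = true in (9 - 7)) else (if true then (9 * 0) else 9)) * (5 + ((\s.8) false))))
step 3: [delta@0.1] ((2 * 16) - ((if (let v = (let w = true in (\p.p)) in (let q = 6 in false)) then (let r = true in (9 - 7)) else (if true then (9 * 0) else 9)) * (5 + ((\s.8) false))))
step 4: [delta@0] (32 - ((if (let v = (let w = true in (\p.p)) in (let q = 6 in false)) then (let r = true in (9 - 7)) else (if true then (9 * 0) else 9)) * (5 + ((\s.8) false))))
step 5: [let@1.0.0] (32 - ((if (let q = 6 in false) then (let r = true in (9 - 7)) else (if true then (9 * 0) else 9)) * (5 + ((\s.8) false))))
step 6: [let@1.0.0] (32 - ((if false then (let r = true in (9 - 7)) else (if true then (9 * 0) else 9)) * (5 + ((\s.8) false))))
step 7: [if@1.0] (32 - ((if true then (9 * 0) else 9) * (5 + ((\s.8) false))))
step 8: [if@1.0] (32 - ((9 * 0) * (5 + ((\s.8) false))))
step 9: [delta@1.0] (32 - (0 * (5 + ((\s.8) false))))
step 10: [beta@1.1.1] (32 - (0 * (5 + 8)))
step 11: [delta@1.1] (32 - (0 * 13))
step 12: [delta@1] (32 - 0)
step 13: [delta@root] 32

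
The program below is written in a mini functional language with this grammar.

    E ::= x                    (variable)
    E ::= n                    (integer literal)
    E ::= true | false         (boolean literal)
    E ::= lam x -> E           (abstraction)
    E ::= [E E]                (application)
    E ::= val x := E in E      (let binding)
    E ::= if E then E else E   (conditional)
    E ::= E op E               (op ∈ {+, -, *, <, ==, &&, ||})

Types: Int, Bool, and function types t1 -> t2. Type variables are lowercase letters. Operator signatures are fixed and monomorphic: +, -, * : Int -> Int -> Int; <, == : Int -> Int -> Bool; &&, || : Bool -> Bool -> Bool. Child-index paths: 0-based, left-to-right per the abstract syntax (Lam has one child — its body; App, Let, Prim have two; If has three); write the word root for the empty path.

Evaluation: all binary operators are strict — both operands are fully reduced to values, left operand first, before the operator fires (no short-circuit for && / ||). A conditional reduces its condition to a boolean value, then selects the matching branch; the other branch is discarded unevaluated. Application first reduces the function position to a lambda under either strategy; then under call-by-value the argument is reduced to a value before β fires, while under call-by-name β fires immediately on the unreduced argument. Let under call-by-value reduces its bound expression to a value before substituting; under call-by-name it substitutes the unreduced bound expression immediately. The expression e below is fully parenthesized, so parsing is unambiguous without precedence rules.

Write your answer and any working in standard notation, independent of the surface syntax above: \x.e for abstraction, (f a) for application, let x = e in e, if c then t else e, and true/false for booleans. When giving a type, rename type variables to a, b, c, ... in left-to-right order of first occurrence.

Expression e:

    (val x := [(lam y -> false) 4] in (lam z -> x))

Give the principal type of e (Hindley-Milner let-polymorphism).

Derivation:
\y._ : a -> Bool
  unify a -> Bool ~ Int -> b
  unify a ~ Int
  unify Bool ~ b
_ _ : Bool
let x : Bool
x : Bool
\z._ : c -> Bool

Answer: a -> Bool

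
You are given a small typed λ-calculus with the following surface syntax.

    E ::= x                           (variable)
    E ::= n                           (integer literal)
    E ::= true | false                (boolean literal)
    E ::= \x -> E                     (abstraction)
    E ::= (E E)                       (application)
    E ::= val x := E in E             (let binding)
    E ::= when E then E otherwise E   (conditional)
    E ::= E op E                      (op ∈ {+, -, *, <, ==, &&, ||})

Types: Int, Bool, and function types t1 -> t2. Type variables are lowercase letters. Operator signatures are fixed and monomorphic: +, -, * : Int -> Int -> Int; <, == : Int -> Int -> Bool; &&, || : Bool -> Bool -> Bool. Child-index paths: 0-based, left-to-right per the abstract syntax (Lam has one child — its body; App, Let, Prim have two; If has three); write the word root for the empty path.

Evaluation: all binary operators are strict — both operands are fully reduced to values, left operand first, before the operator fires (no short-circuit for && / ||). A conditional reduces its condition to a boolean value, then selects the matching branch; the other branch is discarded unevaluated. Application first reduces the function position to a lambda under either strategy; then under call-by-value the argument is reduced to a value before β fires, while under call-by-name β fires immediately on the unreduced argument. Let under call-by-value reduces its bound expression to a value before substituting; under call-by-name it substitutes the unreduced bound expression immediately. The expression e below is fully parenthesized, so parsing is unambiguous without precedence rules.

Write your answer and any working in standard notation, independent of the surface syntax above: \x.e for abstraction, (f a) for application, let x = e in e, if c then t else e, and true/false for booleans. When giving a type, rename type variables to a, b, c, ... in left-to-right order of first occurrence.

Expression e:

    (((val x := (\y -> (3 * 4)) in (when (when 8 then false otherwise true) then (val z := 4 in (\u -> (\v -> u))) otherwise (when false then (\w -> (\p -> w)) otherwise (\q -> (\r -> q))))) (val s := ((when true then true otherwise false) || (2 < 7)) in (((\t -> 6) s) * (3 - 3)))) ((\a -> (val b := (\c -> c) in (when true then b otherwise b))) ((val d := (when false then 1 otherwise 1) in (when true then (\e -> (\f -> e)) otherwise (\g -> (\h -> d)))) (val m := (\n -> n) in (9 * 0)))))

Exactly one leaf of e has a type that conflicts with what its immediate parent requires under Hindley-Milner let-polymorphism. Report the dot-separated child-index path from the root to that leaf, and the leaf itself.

Derivation:
  unify Int ~ Int
  unify Int ~ Int
\y._ : a -> Int
let x : forall. a -> Int
  unify Int ~ Bool
  FAIL: mismatch Int ~ Bool

Answer: 0.0.1.0.0 : 8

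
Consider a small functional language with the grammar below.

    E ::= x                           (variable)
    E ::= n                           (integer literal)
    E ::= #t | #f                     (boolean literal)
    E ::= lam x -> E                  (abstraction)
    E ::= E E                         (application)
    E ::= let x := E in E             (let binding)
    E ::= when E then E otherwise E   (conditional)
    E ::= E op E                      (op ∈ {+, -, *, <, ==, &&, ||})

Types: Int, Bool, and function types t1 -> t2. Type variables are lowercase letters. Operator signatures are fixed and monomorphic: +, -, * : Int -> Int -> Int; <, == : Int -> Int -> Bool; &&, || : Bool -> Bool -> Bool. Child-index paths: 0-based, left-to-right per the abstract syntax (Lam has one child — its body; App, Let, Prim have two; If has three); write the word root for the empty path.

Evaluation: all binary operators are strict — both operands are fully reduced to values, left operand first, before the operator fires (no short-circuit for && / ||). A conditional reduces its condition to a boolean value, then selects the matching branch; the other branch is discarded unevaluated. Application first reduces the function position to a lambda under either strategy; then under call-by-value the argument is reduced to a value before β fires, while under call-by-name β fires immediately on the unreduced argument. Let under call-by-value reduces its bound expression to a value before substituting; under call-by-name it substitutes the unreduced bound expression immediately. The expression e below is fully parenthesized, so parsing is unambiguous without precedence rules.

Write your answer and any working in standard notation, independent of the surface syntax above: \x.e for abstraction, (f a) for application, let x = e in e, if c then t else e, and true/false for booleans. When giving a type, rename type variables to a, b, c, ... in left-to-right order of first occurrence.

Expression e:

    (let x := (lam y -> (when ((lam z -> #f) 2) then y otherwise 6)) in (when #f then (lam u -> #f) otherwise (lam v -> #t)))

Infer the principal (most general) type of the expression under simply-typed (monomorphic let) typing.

Working:
\z._ : b -> Bool
  unify b -> Bool ~ Int -> c
  unify b ~ Int
  unify Bool ~ c
_ _ : Bool
  unify Bool ~ Bool
y : a
  unify a ~ Int
\y._ : Int -> Int
let x : Int -> Int
  unify Bool ~ Bool
\u._ : d -> Bool
\v._ : e -> Bool
  unify d -> Bool ~ e -> Bool
  unify d ~ e
  unify Bool ~ Bool

Answer: a -> Bool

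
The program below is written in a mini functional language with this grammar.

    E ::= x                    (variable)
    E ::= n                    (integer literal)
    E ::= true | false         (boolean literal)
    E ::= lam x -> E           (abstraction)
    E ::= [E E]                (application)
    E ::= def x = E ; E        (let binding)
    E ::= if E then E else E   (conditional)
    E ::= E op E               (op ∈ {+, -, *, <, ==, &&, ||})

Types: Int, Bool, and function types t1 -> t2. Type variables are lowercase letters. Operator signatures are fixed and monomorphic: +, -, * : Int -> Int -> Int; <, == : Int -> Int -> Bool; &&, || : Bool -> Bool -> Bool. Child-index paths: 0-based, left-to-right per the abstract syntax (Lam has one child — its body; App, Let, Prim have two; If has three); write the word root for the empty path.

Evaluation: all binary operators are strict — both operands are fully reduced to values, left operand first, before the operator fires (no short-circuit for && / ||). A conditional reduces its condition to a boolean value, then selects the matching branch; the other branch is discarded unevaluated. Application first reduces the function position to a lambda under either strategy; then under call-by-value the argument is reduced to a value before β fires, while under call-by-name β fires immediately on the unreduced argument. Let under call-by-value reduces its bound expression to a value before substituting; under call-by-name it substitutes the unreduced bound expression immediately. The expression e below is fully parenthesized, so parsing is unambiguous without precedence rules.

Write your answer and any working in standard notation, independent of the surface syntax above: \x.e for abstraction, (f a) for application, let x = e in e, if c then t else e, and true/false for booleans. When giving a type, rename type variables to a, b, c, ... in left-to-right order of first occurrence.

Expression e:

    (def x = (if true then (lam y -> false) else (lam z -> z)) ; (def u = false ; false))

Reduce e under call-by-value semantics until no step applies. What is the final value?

Working:
step 0: (let x = (if true then (\y.false) else (\z.z)) in (let u = false in false))
step 1: [if@0] (let x = (\y.false) in (let u = false in false))
step 2: [let@root] (let u = false in false)
step 3: [let@root] false

Answer: false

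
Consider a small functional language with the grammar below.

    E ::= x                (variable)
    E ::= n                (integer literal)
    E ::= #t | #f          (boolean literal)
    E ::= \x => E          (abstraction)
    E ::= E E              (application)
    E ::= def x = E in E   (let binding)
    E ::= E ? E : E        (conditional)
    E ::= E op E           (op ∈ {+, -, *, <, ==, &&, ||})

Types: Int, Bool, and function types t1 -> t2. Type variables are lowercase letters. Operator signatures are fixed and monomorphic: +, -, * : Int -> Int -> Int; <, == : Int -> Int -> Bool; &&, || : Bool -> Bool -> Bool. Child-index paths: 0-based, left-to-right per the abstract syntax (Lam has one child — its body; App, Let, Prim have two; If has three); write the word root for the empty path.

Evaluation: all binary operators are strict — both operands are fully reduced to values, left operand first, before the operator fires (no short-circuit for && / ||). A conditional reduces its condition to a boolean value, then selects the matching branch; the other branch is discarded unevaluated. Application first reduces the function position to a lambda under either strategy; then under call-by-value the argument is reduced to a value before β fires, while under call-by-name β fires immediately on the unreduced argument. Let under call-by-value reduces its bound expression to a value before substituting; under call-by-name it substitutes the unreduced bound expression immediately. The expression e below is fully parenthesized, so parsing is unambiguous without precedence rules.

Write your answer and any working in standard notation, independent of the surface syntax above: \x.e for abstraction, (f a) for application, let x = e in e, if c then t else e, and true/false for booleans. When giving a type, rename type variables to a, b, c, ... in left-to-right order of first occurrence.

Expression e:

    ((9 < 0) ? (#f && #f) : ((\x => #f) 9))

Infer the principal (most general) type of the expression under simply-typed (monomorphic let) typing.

Working:
  unify Int ~ Int
  unify Int ~ Int
  unify Bool ~ Bool
  unify Bool ~ Bool
  unify Bool ~ Bool
\x._ : a -> Bool
  unify a -> Bool ~ Int -> b
  unify a ~ Int
  unify Bool ~ b
_ _ : Bool
  unify Bool ~ Bool

Answer: Bool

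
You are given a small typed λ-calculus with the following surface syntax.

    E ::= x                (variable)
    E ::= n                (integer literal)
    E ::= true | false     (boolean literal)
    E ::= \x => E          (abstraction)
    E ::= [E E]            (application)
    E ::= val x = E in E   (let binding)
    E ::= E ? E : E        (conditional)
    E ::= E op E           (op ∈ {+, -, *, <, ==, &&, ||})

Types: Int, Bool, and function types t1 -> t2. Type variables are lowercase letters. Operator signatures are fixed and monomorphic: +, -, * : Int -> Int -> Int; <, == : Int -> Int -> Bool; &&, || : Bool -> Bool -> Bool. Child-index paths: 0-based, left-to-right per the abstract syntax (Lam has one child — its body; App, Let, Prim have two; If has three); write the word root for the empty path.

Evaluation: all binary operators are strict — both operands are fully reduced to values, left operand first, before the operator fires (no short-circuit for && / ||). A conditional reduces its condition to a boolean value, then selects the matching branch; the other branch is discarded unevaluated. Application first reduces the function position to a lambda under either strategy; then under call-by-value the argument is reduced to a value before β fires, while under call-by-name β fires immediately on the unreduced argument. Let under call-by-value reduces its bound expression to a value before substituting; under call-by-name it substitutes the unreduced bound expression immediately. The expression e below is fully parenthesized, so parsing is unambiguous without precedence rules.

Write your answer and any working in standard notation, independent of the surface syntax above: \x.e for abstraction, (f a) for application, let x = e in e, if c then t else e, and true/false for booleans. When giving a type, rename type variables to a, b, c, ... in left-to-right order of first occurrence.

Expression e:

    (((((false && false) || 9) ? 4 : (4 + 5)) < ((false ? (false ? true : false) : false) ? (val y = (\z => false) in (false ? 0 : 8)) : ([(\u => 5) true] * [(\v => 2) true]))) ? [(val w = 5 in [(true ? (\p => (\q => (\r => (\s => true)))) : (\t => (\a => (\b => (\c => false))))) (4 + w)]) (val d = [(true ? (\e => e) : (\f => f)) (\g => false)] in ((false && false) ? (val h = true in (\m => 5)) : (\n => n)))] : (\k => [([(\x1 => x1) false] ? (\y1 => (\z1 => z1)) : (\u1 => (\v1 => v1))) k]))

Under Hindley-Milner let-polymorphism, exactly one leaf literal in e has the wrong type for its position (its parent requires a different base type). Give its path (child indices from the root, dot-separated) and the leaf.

Trace:
  unify Bool ~ Bool
  unify Bool ~ Bool
  unify Bool ~ Bool
  unify Int ~ Bool
  FAIL: mismatch Int ~ Bool

Answer: 0.0.0.1 : 9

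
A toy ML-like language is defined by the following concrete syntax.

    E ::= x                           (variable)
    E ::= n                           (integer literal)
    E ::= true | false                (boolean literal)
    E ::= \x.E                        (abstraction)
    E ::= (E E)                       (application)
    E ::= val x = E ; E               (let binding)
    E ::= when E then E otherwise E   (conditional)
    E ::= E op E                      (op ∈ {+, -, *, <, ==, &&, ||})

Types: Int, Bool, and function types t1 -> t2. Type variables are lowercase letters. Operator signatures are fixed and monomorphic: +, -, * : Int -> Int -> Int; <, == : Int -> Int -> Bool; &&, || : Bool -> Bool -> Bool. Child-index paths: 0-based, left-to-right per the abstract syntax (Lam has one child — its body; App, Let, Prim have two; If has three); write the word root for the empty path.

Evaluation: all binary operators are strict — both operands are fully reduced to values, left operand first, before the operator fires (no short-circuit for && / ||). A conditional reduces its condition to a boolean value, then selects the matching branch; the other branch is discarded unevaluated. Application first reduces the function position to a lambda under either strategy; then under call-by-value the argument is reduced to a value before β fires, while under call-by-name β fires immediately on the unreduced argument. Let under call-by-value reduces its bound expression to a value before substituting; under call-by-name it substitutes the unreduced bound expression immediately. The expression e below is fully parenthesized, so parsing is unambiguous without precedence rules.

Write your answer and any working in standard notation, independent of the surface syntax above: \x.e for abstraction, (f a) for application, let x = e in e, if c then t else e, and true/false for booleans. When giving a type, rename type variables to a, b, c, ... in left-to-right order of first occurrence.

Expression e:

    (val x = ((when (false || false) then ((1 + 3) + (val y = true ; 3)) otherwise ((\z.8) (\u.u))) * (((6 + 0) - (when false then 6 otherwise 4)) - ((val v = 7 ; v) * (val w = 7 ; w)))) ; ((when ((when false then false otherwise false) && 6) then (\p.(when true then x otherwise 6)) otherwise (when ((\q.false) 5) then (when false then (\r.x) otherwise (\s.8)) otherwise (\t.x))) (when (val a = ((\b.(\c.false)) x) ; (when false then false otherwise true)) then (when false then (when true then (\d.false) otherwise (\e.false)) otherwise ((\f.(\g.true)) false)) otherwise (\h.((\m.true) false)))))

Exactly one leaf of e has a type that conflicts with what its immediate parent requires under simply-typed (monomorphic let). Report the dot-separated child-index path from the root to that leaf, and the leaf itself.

Working:
  unify Bool ~ Bool
  unify Bool ~ Bool
  unify Bool ~ Bool
  unify Int ~ Int
  unify Int ~ Int
  unify Int ~ Int
let y : Bool
  unify Int ~ Int
\z._ : a -> Int
u : b
\u._ : b -> b
  unify a -> Int ~ (b -> b) -> c
  unify a ~ b -> b
  unify Int ~ c
_ _ : Int
  unify Int ~ Int
  unify Int ~ Int
  unify Int ~ Int
  unify Int ~ Int
  unify Int ~ Int
  unify Bool ~ Bool
  unify Int ~ Int
  unify Int ~ Int
  unify Int ~ Int
let v : Int
v : Int
  unify Int ~ Int
let w : Int
w : Int
  unify Int ~ Int
  unify Int ~ Int
  unify Int ~ Int
let x : Int
  unify Bool ~ Bool
  unify Bool ~ Bool
  unify Bool ~ Bool
  unify Int ~ Bool
  FAIL: mismatch Int ~ Bool

Answer: 1.0.0.1 : 6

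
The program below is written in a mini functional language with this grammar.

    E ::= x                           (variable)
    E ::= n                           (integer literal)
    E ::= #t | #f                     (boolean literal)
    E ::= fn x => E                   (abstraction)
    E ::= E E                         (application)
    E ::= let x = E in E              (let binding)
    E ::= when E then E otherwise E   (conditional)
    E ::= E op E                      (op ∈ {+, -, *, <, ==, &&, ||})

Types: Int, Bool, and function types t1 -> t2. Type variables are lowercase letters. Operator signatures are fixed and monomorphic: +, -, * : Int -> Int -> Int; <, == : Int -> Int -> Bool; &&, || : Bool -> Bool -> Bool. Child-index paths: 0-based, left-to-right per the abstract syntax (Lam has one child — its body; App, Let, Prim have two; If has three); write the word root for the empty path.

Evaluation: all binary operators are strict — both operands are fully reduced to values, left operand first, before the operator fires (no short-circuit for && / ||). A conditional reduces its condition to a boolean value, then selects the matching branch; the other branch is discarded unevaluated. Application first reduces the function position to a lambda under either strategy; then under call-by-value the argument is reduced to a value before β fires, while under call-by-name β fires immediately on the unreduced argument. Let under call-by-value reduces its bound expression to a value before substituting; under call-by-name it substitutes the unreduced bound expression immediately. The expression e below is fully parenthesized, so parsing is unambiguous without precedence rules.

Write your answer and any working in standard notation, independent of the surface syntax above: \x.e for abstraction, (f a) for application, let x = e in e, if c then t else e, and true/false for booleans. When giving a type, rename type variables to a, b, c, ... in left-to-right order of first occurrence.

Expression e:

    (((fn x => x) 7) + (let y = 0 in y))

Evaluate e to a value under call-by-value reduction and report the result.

Answer: 7

Trace:
step 0: (((\x.x) 7) + (let y = 0 in y))
step 1: [beta@0] (7 + (let y = 0 in y))
step 2: [let@1] (7 + 0)
step 3: [delta@root] 7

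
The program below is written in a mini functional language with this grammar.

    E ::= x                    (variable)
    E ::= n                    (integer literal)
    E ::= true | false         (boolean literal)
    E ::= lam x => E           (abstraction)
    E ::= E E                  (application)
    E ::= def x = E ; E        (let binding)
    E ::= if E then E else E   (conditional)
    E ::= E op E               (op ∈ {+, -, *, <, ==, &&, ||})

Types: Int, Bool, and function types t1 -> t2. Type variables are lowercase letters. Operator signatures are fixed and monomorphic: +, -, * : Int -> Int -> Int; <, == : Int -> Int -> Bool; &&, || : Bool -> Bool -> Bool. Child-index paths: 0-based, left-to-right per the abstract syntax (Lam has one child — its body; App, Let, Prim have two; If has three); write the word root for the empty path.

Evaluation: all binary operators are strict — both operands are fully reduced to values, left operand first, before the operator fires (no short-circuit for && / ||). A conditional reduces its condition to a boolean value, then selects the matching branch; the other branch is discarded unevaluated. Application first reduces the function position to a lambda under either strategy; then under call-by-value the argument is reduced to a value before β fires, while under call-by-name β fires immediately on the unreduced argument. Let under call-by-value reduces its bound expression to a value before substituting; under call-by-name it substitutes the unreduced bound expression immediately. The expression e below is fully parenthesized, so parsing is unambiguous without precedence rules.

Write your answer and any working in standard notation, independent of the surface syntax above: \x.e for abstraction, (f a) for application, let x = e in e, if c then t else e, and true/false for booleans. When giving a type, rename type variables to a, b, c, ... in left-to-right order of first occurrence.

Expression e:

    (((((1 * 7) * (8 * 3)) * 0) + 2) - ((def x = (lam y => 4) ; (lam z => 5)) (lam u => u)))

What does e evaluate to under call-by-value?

Trace:
step 0: (((((1 * 7) * (8 * 3)) * 0) + 2) - ((let x = (\y.4) in (\z.5)) (\u.u)))
step 1: [delta@0.0.0.0] ((((7 * (8 * 3)) * 0) + 2) - ((let x = (\y.4) in (\z.5)) (\u.u)))
step 2: [delta@0.0.0.1] ((((7 * 24) * 0) + 2) - ((let x = (\y.4) in (\z.5)) (\u.u)))
step 3: [delta@0.0.0] (((168 * 0) + 2) - ((let x = (\y.4) in (\z.5)) (\u.u)))
step 4: [delta@0.0] ((0 + 2) - ((let x = (\y.4) in (\z.5)) (\u.u)))
step 5: [delta@0] (2 - ((let x = (\y.4) in (\z.5)) (\u.u)))
step 6: [let@1.0] (2 - ((\z.5) (\u.u)))
step 7: [beta@1] (2 - 5)
step 8: [delta@root] -3

Answer: -3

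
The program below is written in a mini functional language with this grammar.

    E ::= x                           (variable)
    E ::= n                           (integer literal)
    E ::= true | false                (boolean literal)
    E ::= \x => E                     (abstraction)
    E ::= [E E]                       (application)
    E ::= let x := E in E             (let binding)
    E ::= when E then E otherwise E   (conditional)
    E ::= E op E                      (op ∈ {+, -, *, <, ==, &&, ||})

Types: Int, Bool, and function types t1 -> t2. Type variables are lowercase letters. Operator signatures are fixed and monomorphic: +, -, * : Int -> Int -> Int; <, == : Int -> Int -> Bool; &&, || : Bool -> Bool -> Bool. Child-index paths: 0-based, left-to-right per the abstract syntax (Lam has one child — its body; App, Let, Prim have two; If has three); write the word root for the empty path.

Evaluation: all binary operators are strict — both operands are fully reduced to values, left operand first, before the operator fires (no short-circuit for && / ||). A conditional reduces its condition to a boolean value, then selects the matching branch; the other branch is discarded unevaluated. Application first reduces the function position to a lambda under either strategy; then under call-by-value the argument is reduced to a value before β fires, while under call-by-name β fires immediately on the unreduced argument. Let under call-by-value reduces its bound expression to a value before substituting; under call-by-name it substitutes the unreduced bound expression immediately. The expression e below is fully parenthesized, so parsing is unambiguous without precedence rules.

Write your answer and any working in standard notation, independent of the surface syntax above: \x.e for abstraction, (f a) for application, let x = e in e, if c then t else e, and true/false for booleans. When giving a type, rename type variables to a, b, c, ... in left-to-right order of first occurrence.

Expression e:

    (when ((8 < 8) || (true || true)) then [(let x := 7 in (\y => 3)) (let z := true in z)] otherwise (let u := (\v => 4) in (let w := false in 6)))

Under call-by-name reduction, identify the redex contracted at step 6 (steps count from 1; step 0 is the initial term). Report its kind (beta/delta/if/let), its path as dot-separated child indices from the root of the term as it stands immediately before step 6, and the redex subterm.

Answer: beta at root : ((\y.3) (let z = true in z))

Trace:
step 0: (if ((8 < 8) || (true || true)) then ((let x = 7 in (\y.3)) (let z = true in z)) else (let u = (\v.4) in (let w = false in 6)))
step 1: [delta@0.0] (if (false || (true || true)) then ((let x = 7 in (\y.3)) (let z = true in z)) else (let u = (\v.4) in (let w = false in 6)))
step 2: [delta@0.1] (if (false || true) then ((let x = 7 in (\y.3)) (let z = true in z)) else (let u = (\v.4) in (let w = false in 6)))
step 3: [delta@0] (if true then ((let x = 7 in (\y.3)) (let z = true in z)) else (let u = (\v.4) in (let w = false in 6)))
step 4: [if@root] ((let x = 7 in (\y.3)) (let z = true in z))
step 5: [let@0] ((\y.3) (let z = true in z))
step 6: [beta@root] 3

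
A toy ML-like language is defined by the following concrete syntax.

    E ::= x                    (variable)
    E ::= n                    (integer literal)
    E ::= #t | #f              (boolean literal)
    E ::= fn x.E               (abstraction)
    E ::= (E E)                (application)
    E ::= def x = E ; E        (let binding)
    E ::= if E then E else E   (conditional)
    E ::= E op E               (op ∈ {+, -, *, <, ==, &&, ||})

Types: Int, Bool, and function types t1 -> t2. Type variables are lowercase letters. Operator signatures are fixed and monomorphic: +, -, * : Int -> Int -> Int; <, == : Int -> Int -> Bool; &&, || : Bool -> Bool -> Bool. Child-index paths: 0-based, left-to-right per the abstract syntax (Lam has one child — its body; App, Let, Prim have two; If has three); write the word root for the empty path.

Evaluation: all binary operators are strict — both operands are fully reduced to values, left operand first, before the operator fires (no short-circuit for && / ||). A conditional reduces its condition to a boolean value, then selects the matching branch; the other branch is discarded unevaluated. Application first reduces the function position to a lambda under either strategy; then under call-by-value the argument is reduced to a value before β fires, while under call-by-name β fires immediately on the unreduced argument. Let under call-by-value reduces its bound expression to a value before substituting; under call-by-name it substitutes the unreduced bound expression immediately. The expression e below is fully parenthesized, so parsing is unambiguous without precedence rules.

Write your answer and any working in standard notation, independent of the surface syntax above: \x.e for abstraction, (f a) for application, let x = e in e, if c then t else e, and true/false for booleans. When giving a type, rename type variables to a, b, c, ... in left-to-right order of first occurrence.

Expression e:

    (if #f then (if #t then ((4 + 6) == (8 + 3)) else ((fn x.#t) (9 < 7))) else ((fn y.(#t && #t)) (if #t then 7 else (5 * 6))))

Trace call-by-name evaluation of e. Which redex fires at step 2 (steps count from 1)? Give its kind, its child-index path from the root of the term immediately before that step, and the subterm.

Trace:
step 0: (if false then (if true then ((4 + 6) == (8 + 3)) else ((\x.true) (9 < 7))) else ((\y.(true && true)) (if true then 7 else (5 * 6))))
step 1: [if@root] ((\y.(true && true)) (if true then 7 else (5 * 6)))
step 2: [beta@root] (true && true)

Answer: beta at root : ((\y.(true && true)) (if true then 7 else (5 * 6)))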